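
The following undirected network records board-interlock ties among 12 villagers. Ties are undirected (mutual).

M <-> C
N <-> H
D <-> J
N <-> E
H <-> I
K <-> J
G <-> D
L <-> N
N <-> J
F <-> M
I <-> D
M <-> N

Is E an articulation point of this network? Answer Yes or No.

No

Even without E, every remaining node can still reach every other (the residual graph is connected), so E is not a cut vertex.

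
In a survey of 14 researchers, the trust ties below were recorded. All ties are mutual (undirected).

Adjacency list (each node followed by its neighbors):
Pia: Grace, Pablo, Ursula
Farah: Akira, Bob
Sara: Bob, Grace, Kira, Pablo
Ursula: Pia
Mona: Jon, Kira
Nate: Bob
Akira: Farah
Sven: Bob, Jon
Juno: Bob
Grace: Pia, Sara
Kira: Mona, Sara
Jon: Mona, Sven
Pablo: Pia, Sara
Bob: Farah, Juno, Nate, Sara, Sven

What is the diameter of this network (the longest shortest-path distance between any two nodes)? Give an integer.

6

Eccentricity of each node (its greatest distance to any other): Akira:6, Bob:4, Farah:5, Grace:4, Jon:6, Juno:5, Kira:4, Mona:5, Nate:5, Pablo:4, Pia:5, Sara:3, Sven:5, Ursula:6.
The maximum eccentricity is 6, realized for instance by the pair Akira–Ursula via Akira – Farah – Bob – Sara – Pablo – Pia – Ursula. So the diameter is 6.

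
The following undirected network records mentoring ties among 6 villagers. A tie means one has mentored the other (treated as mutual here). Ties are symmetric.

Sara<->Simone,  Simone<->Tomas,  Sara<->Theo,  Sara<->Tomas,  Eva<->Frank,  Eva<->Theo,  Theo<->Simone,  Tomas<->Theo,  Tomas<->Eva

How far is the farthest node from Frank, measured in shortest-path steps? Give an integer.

3

Distances from Frank: Eva:1, Sara:3, Simone:3, Theo:2, Tomas:2.
The largest is 3 (to Simone and Sara), so the eccentricity of Frank is 3.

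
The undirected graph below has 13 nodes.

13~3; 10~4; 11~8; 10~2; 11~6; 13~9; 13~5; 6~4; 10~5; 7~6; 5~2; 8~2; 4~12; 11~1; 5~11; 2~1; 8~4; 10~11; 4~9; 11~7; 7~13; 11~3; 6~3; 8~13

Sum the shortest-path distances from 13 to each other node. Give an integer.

21

Distances from 13: 1:3, 2:2, 3:1, 4:2, 5:1, 6:2, 7:1, 8:1, 9:1, 10:2, 11:2, 12:3.
Sum = 3 + 2 + 1 + 2 + 1 + 2 + 1 + 1 + 1 + 2 + 2 + 3 = 21.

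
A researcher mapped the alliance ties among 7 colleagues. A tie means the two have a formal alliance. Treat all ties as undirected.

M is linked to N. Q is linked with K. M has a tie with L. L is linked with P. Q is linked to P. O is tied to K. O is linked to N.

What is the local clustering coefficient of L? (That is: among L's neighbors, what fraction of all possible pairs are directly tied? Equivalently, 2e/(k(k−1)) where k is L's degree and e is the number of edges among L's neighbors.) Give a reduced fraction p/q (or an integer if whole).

L's neighbors: M and P (k = 2).
Possible neighbor pairs: C(2,2) = 1. Edges among them: none → e = 0.
Clustering(L) = 0/1.

0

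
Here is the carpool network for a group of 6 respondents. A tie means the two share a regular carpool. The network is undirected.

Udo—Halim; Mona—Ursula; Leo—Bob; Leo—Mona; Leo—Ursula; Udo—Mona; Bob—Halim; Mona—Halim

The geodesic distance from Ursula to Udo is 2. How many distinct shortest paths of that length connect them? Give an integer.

1

The shortest distance is 2, and the only length-2 path is Ursula–Mona–Udo. So there is exactly 1 shortest path.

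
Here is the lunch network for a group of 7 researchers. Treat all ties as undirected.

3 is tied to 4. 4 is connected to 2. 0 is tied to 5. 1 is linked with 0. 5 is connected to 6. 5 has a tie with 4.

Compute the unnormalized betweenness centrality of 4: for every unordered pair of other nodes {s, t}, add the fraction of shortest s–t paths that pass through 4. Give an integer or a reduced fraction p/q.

9

Pairs whose geodesics pass through 4 — 0–2: 1; 0–3: 1; 1–2: 1; 1–3: 1; 2–3: 1; 2–6: 1; 2–5: 1; 3–6: 1; 3–5: 1.
All other pairs contribute 0.
Summing the contributions gives betweenness(4) = 9.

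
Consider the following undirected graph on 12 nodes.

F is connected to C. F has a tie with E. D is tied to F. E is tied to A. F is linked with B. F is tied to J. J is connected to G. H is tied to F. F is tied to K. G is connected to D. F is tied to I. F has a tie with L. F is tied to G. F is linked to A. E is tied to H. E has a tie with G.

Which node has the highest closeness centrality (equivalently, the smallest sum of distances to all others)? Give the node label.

F

Farness (sum of distances to all others) for each node — A:20, B:21, C:21, D:20, E:18, F:11, G:18, H:20, I:21, J:20, K:21, L:21.
The smallest farness is 11, for F, so F has the highest closeness.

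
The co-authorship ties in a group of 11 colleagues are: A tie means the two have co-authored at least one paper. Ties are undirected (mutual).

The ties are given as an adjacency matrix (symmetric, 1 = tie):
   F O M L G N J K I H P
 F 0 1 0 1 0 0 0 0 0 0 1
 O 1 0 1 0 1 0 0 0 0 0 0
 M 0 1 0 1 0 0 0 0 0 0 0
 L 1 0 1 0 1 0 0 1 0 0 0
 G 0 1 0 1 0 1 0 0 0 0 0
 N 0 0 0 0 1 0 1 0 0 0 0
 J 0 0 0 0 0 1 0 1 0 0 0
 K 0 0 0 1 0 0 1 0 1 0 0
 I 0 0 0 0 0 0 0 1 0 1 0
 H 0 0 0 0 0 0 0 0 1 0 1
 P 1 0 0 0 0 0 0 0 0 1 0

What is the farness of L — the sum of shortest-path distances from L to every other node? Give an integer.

17

Distances from L: F:1, G:1, H:3, I:2, J:2, K:1, M:1, N:2, O:2, P:2.
Sum = 1 + 1 + 3 + 2 + 2 + 1 + 1 + 2 + 2 + 2 = 17.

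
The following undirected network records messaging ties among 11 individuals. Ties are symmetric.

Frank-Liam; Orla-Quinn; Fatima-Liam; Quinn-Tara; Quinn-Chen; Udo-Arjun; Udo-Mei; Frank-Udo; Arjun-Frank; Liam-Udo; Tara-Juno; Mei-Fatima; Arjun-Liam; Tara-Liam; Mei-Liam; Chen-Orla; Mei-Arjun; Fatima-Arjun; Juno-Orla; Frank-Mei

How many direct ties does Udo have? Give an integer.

4

Udo is directly tied to Arjun, Frank, Liam, and Mei. That is 4 neighbors, so the degree of Udo is 4.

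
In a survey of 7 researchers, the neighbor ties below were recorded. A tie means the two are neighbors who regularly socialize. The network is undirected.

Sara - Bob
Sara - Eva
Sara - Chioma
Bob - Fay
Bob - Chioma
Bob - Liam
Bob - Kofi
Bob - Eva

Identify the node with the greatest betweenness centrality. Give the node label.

Unnormalized betweenness of each node: Bob:25/2, Chioma:0, Eva:0, Fay:0, Kofi:0, Liam:0, Sara:1/2.
Bob has the largest value, 25/2, making it the main broker — the node through which the most shortest paths run.

Bob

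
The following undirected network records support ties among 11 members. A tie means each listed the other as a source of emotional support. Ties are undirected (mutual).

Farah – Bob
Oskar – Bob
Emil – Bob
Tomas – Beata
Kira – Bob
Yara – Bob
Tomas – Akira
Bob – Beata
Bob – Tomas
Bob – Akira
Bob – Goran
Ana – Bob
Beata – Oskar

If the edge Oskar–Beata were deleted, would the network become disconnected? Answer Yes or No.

No

Even without that edge, Oskar still reaches Beata via Oskar – Bob – Beata, so the network stays connected. Not a bridge.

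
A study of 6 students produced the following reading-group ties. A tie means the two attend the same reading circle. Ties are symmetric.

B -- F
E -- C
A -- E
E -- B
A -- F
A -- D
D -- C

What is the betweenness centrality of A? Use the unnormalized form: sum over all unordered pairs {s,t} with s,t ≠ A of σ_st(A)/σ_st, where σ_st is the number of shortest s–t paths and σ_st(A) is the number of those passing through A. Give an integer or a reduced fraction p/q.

Pairs whose geodesics pass through A — F–E: 1/2; F–C: 2/3; F–D: 1; B–D: 2/3; E–D: 1/2.
All other pairs contribute 0.
Summing the contributions gives betweenness(A) = 10/3.

10/3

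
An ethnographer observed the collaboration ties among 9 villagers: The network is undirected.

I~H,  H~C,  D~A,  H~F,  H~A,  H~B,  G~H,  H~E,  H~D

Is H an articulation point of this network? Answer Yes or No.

Yes

Removing H leaves {F} with no path to {A and D}, so the network splits into 7 components. H is a cut vertex.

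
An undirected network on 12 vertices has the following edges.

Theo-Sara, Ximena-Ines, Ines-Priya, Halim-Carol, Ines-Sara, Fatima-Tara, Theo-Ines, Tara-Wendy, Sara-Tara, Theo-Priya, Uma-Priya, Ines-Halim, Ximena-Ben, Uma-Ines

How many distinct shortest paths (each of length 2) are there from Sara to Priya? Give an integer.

2

The shortest distance is 2. The length-2 paths are: Sara–Theo–Priya; Sara–Ines–Priya.
That gives 2 distinct shortest paths.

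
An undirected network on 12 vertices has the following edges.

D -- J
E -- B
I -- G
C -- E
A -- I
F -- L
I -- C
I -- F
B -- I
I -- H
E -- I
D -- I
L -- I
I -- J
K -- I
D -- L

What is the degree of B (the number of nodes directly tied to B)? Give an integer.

2

B is directly tied to E and I. That is 2 neighbors, so the degree of B is 2.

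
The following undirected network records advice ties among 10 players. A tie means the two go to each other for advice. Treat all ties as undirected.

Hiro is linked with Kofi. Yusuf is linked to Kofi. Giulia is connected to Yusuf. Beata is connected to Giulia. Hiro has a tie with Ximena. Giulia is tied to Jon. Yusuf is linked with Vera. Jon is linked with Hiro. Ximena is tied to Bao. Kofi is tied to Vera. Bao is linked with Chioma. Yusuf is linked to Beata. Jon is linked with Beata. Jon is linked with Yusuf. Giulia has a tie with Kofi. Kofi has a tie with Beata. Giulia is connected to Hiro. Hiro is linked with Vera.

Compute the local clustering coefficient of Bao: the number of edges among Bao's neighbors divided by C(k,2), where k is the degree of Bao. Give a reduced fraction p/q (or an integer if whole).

Bao's neighbors: Chioma and Ximena (k = 2).
Possible neighbor pairs: C(2,2) = 1. Edges among them: none → e = 0.
Clustering(Bao) = 0/1.

0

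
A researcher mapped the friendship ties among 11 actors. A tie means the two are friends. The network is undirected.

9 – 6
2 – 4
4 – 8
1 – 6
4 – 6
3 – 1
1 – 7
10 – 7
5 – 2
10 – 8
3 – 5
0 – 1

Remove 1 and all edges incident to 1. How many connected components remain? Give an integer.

Without 1, the remaining ties split the others into: {2, 3, 4, 5, 6, 7, 8, 9, 10}; {0}.
That's 2 separate components.

2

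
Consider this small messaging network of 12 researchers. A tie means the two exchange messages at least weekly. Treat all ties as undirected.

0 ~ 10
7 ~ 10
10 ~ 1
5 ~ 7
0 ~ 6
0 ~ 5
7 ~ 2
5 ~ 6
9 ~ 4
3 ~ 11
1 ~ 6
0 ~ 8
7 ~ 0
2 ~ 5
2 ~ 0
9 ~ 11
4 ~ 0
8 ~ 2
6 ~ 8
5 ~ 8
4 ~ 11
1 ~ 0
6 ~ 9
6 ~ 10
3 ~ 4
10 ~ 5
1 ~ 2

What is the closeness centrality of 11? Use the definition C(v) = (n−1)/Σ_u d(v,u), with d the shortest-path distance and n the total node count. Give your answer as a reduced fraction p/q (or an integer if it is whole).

11/25

Distances from 11: 0:2, 1:3, 2:3, 3:1, 4:1, 5:3, 6:2, 7:3, 8:3, 9:1, 10:3. Sum = 25.
n = 12, so closeness = 11/25.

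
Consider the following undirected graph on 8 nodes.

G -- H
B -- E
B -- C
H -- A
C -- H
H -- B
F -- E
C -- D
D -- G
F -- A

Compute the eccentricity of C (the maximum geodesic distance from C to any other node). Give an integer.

3

Distances from C: A:2, B:1, D:1, E:2, F:3, G:2, H:1.
The largest is 3 (to F), so the eccentricity of C is 3.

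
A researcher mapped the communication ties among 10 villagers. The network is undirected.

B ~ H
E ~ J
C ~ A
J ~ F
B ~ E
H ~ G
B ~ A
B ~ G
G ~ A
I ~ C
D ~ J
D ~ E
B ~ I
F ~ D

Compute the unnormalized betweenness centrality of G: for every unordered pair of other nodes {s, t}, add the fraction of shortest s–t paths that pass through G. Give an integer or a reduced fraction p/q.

Pairs whose geodesics pass through G — H–A: 1/2; H–C: 1/3.
All other pairs contribute 0.
Summing the contributions gives betweenness(G) = 5/6.

5/6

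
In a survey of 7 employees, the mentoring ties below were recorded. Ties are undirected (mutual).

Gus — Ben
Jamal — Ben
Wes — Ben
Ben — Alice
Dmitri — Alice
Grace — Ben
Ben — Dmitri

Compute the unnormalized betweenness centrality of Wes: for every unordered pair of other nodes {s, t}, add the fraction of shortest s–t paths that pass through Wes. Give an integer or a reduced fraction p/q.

0

No shortest path between any pair of other nodes passes through Wes.
Summing the contributions gives betweenness(Wes) = 0.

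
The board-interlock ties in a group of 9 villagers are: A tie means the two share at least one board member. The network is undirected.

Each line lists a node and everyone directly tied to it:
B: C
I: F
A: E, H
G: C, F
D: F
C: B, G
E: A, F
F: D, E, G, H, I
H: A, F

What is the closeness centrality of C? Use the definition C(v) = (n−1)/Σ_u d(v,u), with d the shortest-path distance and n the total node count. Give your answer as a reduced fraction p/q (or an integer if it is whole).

2/5

Distances from C: A:4, B:1, D:3, E:3, F:2, G:1, H:3, I:3. Sum = 20.
n = 9, so closeness = 8/20 = 2/5.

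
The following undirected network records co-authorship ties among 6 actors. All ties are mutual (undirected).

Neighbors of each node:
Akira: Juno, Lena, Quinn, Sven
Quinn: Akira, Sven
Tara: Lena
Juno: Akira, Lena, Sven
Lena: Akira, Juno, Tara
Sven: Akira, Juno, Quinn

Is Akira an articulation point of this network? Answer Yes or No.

No

Even without Akira, every remaining node can still reach every other (the residual graph is connected), so Akira is not a cut vertex.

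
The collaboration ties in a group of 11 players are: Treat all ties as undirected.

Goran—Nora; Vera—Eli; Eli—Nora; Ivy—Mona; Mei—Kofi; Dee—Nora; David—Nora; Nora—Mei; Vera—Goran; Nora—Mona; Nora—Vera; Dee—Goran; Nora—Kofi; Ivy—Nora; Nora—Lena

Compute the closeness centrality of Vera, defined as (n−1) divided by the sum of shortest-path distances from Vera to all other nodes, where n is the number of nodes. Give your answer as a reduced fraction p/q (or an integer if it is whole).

Distances from Vera: David:2, Dee:2, Eli:1, Goran:1, Ivy:2, Kofi:2, Lena:2, Mei:2, Mona:2, Nora:1. Sum = 17.
n = 11, so closeness = 10/17.

10/17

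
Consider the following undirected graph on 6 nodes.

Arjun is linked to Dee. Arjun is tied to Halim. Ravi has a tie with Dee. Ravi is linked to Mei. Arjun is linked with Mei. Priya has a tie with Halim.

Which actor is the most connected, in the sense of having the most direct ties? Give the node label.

Arjun

Degrees — Arjun:3, Dee:2, Halim:2, Mei:2, Priya:1, Ravi:2.
The maximum is 3, attained only by Arjun.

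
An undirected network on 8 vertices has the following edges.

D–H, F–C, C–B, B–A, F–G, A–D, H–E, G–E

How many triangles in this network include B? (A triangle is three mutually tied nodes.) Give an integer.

0

B's neighbors are A and C, but none of them are tied to each other, so no triangle contains B.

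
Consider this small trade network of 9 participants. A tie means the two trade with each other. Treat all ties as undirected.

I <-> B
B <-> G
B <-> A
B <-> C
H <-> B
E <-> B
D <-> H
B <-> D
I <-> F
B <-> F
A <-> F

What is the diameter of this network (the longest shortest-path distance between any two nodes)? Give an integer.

Eccentricity of each node (its greatest distance to any other): A:2, B:1, C:2, D:2, E:2, F:2, G:2, H:2, I:2.
The maximum eccentricity is 2, realized for instance by the pair F–C via F – B – C. So the diameter is 2.

2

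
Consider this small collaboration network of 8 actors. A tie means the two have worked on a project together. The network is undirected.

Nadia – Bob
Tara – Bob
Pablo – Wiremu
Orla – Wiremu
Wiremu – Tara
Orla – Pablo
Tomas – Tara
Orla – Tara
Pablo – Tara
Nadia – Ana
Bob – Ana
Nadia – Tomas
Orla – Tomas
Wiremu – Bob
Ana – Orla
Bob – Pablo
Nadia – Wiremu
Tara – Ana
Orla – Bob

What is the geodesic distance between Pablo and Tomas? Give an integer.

2

One shortest route is Pablo – Tara – Tomas, which uses 2 edges, and Pablo and Tomas are not directly tied, so nothing shorter exists. So d(Pablo,Tomas) = 2.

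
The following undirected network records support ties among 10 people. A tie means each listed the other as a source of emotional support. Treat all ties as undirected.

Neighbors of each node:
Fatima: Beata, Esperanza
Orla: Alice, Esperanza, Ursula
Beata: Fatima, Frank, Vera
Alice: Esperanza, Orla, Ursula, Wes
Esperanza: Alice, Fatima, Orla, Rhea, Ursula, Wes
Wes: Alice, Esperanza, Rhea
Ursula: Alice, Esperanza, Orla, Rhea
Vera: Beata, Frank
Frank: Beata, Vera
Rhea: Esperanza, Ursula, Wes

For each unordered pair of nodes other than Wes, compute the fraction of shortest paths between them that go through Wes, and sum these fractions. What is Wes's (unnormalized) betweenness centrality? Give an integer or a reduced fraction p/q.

Pairs whose geodesics pass through Wes — Alice–Rhea: 1/3.
All other pairs contribute 0.
Summing the contributions gives betweenness(Wes) = 1/3.

1/3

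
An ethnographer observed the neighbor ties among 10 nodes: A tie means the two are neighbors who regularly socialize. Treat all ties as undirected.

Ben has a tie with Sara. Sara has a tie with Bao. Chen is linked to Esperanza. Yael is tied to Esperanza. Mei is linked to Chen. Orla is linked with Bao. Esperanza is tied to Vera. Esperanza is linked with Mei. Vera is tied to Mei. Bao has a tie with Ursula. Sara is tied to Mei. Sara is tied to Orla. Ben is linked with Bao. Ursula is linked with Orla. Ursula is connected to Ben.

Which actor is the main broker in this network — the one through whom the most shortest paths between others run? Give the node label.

Mei

Unnormalized betweenness of each node: Bao:7/3, Ben:2, Chen:0, Esperanza:17/2, Mei:41/2, Orla:2, Sara:61/3, Ursula:1/3, Vera:0, Yael:0.
Mei has the largest value, 41/2, making it the main broker — the node through which the most shortest paths run.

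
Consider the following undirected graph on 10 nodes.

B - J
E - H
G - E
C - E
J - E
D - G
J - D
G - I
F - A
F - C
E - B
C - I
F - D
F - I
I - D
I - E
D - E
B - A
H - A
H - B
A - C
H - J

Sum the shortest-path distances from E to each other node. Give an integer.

Distances from E: A:2, B:1, C:1, D:1, F:2, G:1, H:1, I:1, J:1.
Sum = 2 + 1 + 1 + 1 + 2 + 1 + 1 + 1 + 1 = 11.

11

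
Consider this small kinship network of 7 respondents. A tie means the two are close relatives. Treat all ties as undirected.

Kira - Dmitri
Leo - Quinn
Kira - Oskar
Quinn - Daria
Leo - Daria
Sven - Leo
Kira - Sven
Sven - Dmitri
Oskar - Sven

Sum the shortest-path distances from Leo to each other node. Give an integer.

9

Distances from Leo: Daria:1, Dmitri:2, Kira:2, Oskar:2, Quinn:1, Sven:1.
Sum = 1 + 2 + 2 + 2 + 1 + 1 = 9.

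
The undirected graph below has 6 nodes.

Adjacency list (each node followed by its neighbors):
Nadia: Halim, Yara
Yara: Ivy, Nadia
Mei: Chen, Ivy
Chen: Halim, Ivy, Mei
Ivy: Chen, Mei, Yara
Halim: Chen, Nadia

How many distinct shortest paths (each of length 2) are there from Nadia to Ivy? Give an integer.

1

The shortest distance is 2, and the only length-2 path is Nadia–Yara–Ivy. So there is exactly 1 shortest path.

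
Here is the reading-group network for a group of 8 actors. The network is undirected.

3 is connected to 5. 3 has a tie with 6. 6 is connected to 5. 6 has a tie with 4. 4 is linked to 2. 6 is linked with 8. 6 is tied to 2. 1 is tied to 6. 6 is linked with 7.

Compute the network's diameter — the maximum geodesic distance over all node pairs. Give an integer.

Eccentricity of each node (its greatest distance to any other): 1:2, 2:2, 3:2, 4:2, 5:2, 6:1, 7:2, 8:2.
The maximum eccentricity is 2, realized for instance by the pair 2–1 via 2 – 6 – 1. So the diameter is 2.

2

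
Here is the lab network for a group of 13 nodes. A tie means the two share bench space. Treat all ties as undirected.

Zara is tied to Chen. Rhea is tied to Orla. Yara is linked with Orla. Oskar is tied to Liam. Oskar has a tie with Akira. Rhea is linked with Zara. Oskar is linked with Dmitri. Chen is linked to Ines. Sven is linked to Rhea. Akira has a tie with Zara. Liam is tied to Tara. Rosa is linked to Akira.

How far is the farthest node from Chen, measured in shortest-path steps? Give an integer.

Distances from Chen: Akira:2, Dmitri:4, Ines:1, Liam:4, Orla:3, Oskar:3, Rhea:2, Rosa:3, Sven:3, Tara:5, Yara:4, Zara:1.
The largest is 5 (to Tara), so the eccentricity of Chen is 5.

5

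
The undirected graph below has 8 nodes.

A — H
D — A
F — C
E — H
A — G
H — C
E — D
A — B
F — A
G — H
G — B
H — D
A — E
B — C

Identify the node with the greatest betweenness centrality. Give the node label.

Unnormalized betweenness of each node: A:22/3, B:5/6, C:4/3, D:0, E:0, F:1/3, G:1/3, H:23/6.
A has the largest value, 22/3, making it the main broker — the node through which the most shortest paths run.

A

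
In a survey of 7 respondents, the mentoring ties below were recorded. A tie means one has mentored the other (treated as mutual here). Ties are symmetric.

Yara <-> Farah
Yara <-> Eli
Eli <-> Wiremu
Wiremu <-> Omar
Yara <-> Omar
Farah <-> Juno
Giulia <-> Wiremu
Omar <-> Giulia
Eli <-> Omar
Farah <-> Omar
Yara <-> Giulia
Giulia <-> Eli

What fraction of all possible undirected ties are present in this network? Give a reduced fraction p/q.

4/7

There are 12 edges and 7 nodes, so the maximum possible is C(7,2) = 21.
Density = 12/21 = 4/7.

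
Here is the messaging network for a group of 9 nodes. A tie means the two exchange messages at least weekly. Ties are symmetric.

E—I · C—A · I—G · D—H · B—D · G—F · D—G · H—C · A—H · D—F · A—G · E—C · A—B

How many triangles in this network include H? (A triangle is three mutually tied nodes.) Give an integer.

1

H's neighbors: A, C, and D.
Neighbor pairs that are themselves tied: H–A–C. Each forms one triangle with H, for 1 in total.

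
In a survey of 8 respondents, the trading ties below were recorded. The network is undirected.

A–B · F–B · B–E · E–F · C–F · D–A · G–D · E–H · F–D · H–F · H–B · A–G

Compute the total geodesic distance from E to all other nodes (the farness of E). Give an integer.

12

Distances from E: A:2, B:1, C:2, D:2, F:1, G:3, H:1.
Sum = 2 + 1 + 2 + 2 + 1 + 3 + 1 = 12.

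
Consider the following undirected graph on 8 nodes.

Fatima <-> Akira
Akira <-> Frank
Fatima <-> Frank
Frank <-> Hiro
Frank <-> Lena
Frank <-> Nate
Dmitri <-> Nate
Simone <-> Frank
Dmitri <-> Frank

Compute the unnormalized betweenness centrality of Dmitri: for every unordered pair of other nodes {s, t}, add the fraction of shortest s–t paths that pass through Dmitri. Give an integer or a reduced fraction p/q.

No shortest path between any pair of other nodes passes through Dmitri.
Summing the contributions gives betweenness(Dmitri) = 0.

0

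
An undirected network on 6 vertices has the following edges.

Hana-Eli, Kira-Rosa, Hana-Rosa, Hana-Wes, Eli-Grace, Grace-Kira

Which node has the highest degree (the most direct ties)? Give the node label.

Degrees — Eli:2, Grace:2, Hana:3, Kira:2, Rosa:2, Wes:1.
The maximum is 3, attained only by Hana.

Hana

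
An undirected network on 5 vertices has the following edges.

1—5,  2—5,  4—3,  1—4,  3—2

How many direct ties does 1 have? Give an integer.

2

1 is directly tied to 4 and 5. That is 2 neighbors, so the degree of 1 is 2.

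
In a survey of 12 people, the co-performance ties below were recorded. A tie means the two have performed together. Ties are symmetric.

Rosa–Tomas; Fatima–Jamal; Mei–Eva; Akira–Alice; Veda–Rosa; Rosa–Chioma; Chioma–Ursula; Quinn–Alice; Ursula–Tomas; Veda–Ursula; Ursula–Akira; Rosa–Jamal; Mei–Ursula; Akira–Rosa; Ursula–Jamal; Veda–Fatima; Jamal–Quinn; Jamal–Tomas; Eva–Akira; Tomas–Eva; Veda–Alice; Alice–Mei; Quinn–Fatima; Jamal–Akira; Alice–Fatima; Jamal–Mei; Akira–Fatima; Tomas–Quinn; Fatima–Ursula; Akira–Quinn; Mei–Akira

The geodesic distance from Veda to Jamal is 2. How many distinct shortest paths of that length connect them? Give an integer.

The shortest distance is 2. The length-2 paths are: Veda–Rosa–Jamal; Veda–Fatima–Jamal; Veda–Ursula–Jamal.
That gives 3 distinct shortest paths.

3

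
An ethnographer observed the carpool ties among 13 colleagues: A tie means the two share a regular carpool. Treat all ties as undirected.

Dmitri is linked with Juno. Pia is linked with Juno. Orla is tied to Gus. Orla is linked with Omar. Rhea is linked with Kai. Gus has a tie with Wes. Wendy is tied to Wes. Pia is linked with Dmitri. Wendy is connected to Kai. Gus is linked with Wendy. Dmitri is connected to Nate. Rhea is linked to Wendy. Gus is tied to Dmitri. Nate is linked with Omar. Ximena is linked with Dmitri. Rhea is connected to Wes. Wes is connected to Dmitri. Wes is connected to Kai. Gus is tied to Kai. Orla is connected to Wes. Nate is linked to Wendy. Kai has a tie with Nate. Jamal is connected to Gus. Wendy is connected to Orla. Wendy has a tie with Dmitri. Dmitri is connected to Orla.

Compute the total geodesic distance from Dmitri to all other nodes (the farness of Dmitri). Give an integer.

Distances from Dmitri: Gus:1, Jamal:2, Juno:1, Kai:2, Nate:1, Omar:2, Orla:1, Pia:1, Rhea:2, Wendy:1, Wes:1, Ximena:1.
Sum = 1 + 2 + 1 + 2 + 1 + 2 + 1 + 1 + 2 + 1 + 1 + 1 = 16.

16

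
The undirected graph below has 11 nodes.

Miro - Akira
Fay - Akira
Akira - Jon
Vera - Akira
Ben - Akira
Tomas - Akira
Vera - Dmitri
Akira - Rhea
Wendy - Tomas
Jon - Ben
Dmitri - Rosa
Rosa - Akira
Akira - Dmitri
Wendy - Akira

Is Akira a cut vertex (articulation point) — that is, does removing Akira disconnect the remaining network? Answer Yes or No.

Removing Akira leaves {Miro} with no path to {Tomas and Wendy}, so the network splits into 6 components. Akira is a cut vertex.

Yes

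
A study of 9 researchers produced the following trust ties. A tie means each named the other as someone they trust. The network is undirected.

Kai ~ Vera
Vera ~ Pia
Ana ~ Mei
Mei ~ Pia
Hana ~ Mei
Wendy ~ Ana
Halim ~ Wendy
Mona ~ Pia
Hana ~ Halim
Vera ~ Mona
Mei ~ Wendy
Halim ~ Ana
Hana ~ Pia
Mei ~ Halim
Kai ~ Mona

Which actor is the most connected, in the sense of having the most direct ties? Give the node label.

Degrees — Ana:3, Halim:4, Hana:3, Kai:2, Mei:5, Mona:3, Pia:4, Vera:3, Wendy:3.
The maximum is 5, attained only by Mei.

Mei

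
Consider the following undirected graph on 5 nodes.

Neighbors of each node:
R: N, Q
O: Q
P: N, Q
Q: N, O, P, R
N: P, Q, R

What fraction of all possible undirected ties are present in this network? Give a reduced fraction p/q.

There are 6 edges and 5 nodes, so the maximum possible is C(5,2) = 10.
Density = 6/10 = 3/5.

3/5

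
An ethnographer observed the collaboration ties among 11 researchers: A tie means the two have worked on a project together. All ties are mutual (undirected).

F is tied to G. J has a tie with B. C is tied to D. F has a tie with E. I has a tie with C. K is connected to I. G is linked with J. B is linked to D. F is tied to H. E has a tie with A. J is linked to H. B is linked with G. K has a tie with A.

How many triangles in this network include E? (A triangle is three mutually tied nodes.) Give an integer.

E's neighbors are A and F, but none of them are tied to each other, so no triangle contains E.

0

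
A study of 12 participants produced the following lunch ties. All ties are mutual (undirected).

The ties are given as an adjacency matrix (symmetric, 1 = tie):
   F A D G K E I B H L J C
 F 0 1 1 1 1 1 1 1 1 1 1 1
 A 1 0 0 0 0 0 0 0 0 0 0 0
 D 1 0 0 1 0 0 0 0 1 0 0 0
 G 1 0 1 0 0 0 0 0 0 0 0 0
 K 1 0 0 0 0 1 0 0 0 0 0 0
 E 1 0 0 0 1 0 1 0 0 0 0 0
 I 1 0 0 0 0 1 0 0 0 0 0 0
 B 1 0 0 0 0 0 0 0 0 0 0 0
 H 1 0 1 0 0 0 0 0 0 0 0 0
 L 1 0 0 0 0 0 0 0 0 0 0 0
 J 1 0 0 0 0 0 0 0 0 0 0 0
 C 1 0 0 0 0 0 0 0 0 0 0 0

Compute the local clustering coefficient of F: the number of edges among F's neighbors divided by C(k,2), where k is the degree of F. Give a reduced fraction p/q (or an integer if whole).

4/55

F's neighbors: A, B, C, D, E, G, H, I, J, K, and L (k = 11).
Possible neighbor pairs: C(11,2) = 55. Edges among them: D–G, D–H, E–I, E–K → e = 4.
Clustering(F) = 4/55.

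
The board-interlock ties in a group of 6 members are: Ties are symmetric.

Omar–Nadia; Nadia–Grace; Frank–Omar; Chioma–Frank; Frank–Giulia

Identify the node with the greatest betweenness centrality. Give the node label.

Frank

Unnormalized betweenness of each node: Chioma:0, Frank:7, Giulia:0, Grace:0, Nadia:4, Omar:6.
Frank has the largest value, 7, making it the main broker — the node through which the most shortest paths run.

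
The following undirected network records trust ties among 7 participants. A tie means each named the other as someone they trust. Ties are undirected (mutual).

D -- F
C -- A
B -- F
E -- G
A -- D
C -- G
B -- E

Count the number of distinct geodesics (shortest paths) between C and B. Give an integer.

The shortest distance is 3, and the only length-3 path is C–G–E–B. So there is exactly 1 shortest path.

1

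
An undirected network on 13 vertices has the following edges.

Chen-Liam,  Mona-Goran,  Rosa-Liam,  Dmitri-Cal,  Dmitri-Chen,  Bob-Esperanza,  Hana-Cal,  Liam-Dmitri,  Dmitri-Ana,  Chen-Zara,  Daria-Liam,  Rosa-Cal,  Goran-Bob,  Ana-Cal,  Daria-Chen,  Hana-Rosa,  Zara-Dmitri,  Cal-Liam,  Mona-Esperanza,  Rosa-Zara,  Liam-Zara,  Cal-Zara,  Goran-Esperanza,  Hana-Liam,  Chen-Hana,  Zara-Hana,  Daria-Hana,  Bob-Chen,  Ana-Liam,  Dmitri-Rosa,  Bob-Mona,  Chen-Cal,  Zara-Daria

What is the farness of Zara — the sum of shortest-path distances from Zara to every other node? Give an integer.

20

Distances from Zara: Ana:2, Bob:2, Cal:1, Chen:1, Daria:1, Dmitri:1, Esperanza:3, Goran:3, Hana:1, Liam:1, Mona:3, Rosa:1.
Sum = 2 + 2 + 1 + 1 + 1 + 1 + 3 + 3 + 1 + 1 + 3 + 1 = 20.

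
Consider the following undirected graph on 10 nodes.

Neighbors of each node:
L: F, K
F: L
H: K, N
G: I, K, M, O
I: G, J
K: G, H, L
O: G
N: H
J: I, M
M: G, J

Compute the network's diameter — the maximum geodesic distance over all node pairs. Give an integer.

Eccentricity of each node (its greatest distance to any other): F:5, G:3, H:4, I:4, J:5, K:3, L:4, M:4, N:5, O:4.
The maximum eccentricity is 5, realized for instance by the pair N–J via N – H – K – G – I – J. So the diameter is 5.

5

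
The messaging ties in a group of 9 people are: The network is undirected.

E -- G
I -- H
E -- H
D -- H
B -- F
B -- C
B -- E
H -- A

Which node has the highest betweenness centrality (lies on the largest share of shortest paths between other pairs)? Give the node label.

E

Unnormalized betweenness of each node: A:0, B:13, C:0, D:0, E:19, F:0, G:0, H:18, I:0.
E has the largest value, 19, making it the main broker — the node through which the most shortest paths run.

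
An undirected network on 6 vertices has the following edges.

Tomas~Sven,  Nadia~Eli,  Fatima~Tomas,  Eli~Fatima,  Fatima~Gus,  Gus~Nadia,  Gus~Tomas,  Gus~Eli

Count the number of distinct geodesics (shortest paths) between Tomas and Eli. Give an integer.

The shortest distance is 2. The length-2 paths are: Tomas–Fatima–Eli; Tomas–Gus–Eli.
That gives 2 distinct shortest paths.

2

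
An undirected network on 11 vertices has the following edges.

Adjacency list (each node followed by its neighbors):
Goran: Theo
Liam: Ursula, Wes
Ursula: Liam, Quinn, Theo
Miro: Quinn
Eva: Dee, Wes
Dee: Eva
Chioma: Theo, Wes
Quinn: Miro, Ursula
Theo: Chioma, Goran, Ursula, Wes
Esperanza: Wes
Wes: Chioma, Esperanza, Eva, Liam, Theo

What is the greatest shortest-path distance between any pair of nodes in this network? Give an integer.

6

Eccentricity of each node (its greatest distance to any other): Chioma:4, Dee:6, Esperanza:5, Eva:5, Goran:4, Liam:3, Miro:6, Quinn:5, Theo:3, Ursula:4, Wes:4.
The maximum eccentricity is 6, realized for instance by the pair Dee–Miro via Dee – Eva – Wes – Liam – Ursula – Quinn – Miro. So the diameter is 6.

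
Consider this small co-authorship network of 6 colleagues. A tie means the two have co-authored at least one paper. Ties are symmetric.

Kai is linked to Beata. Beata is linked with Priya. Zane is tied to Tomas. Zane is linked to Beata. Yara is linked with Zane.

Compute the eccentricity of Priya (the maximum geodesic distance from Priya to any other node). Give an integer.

3

Distances from Priya: Beata:1, Kai:2, Tomas:3, Yara:3, Zane:2.
The largest is 3 (to Tomas and Yara), so the eccentricity of Priya is 3.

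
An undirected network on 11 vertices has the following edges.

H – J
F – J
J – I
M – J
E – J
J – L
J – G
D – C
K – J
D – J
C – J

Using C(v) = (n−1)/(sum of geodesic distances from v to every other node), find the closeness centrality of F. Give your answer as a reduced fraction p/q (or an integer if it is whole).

10/19

Distances from F: C:2, D:2, E:2, G:2, H:2, I:2, J:1, K:2, L:2, M:2. Sum = 19.
n = 11, so closeness = 10/19.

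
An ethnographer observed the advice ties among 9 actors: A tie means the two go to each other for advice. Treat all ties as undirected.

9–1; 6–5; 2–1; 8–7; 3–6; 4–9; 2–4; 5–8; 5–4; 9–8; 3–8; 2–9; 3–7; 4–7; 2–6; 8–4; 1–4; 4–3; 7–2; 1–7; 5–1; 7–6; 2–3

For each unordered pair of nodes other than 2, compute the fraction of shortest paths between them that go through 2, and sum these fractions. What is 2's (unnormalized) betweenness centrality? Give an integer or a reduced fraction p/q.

Pairs whose geodesics pass through 2 — 3–1: 1/3; 3–9: 1/3; 6–1: 1/3; 6–9: 1; 6–4: 1/4; 9–7: 1/4.
All other pairs contribute 0.
Summing the contributions gives betweenness(2) = 5/2.

5/2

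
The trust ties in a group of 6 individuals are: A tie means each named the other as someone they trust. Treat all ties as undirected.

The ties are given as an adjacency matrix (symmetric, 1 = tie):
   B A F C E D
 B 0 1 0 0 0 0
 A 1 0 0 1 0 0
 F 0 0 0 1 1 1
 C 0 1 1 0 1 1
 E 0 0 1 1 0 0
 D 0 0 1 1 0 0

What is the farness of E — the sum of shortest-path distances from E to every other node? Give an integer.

Distances from E: A:2, B:3, C:1, D:2, F:1.
Sum = 2 + 3 + 1 + 2 + 1 = 9.

9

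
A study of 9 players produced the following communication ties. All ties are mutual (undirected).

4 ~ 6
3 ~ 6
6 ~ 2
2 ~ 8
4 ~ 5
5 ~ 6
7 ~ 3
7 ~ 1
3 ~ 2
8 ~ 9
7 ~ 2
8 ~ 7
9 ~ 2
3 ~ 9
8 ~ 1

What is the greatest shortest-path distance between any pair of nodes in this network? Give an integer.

Eccentricity of each node (its greatest distance to any other): 1:4, 2:2, 3:2, 4:4, 5:4, 6:3, 7:3, 8:3, 9:3.
The maximum eccentricity is 4, realized for instance by the pair 4–1 via 4 – 6 – 3 – 7 – 1. So the diameter is 4.

4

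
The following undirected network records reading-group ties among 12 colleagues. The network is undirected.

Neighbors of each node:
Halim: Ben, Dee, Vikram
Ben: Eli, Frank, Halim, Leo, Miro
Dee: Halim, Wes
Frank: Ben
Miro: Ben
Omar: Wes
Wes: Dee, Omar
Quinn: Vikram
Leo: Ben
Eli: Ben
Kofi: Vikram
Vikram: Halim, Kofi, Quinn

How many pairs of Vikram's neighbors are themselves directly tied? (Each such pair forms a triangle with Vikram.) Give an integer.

Vikram's neighbors are Halim, Kofi, and Quinn, but none of them are tied to each other, so no triangle contains Vikram.

0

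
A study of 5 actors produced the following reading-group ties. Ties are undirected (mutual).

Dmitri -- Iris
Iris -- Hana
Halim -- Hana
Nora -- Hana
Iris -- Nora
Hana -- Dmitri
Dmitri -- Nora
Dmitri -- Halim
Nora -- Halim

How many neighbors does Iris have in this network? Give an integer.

Iris is directly tied to Dmitri, Hana, and Nora. That is 3 neighbors, so the degree of Iris is 3.

3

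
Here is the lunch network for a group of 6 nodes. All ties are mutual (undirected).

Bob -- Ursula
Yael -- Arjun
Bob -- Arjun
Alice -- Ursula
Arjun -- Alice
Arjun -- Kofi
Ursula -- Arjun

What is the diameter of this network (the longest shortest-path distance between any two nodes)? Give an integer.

2

Eccentricity of each node (its greatest distance to any other): Alice:2, Arjun:1, Bob:2, Kofi:2, Ursula:2, Yael:2.
The maximum eccentricity is 2, realized for instance by the pair Bob–Alice via Bob – Arjun – Alice. So the diameter is 2.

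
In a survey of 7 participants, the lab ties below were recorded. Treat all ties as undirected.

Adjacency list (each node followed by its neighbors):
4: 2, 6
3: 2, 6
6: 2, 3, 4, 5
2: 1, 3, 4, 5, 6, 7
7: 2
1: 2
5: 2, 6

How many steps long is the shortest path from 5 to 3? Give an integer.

2

One shortest route is 5 – 2 – 3, which uses 2 edges, and 5 and 3 are not directly tied, so nothing shorter exists. So d(5,3) = 2.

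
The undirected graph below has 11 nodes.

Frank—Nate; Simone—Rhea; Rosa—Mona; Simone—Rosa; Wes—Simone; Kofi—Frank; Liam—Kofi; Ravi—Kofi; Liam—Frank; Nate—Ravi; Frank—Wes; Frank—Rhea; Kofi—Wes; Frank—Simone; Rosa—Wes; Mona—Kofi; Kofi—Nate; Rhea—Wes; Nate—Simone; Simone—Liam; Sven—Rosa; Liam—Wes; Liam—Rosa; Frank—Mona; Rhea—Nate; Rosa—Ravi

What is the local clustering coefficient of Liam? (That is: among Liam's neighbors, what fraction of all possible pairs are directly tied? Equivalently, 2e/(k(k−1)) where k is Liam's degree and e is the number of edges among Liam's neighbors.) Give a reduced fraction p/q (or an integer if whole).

7/10

Liam's neighbors: Frank, Kofi, Rosa, Simone, and Wes (k = 5).
Possible neighbor pairs: C(5,2) = 10. Edges among them: Frank–Kofi, Frank–Simone, Frank–Wes, Kofi–Wes, Rosa–Simone, Rosa–Wes, Simone–Wes → e = 7.
Clustering(Liam) = 7/10.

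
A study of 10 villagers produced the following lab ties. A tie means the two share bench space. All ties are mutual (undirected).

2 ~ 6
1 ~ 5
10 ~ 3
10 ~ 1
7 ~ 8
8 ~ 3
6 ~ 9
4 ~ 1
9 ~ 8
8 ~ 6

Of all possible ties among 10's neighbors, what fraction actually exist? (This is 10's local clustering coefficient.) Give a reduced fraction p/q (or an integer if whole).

10's neighbors: 1 and 3 (k = 2).
Possible neighbor pairs: C(2,2) = 1. Edges among them: none → e = 0.
Clustering(10) = 0/1.

0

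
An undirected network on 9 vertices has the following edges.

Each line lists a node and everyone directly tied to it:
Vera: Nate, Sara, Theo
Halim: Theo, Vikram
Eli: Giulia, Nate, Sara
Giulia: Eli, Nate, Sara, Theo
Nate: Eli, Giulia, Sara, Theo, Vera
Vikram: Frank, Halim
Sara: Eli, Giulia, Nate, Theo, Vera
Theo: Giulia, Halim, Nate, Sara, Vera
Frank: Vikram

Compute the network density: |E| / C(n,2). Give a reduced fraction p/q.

5/12

There are 15 edges and 9 nodes, so the maximum possible is C(9,2) = 36.
Density = 15/36 = 5/12.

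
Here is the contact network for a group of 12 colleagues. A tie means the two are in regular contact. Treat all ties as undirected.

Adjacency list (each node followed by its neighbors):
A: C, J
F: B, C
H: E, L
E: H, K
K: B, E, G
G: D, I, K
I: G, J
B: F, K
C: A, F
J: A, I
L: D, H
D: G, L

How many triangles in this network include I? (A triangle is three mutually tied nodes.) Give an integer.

I's neighbors are G and J, but none of them are tied to each other, so no triangle contains I.

0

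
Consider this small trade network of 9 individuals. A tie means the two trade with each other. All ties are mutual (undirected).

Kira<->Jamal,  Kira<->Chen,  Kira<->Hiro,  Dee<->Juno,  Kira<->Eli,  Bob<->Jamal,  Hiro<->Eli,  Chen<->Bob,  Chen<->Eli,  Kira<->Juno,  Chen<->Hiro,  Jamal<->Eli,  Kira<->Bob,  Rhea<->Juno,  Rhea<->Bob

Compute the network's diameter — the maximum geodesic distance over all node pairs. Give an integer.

Eccentricity of each node (its greatest distance to any other): Bob:3, Chen:3, Dee:3, Eli:3, Hiro:3, Jamal:3, Juno:2, Kira:2, Rhea:3.
The maximum eccentricity is 3, realized for instance by the pair Jamal–Dee via Jamal – Kira – Juno – Dee. So the diameter is 3.

3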